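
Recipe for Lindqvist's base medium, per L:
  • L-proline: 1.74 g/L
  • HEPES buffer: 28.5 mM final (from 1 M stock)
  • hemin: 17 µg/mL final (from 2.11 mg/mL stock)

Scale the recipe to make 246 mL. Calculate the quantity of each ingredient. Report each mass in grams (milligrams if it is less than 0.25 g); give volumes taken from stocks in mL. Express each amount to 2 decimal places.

L-proline 0.43 g; HEPES buffer 7.01 mL; hemin 1.98 mL

Target volume = 246 mL = 0.246 L.
L-proline: 1.74 g/L × 0.246 L = 0.43 g
HEPES buffer: dilute stock: 28.5 mM × 246 mL ÷ 1000 mM = 7.01 mL
hemin: V = C2·V2/C1 = 17 µg/mL × 246 mL ÷ 2110 µg/mL = 1.98 mL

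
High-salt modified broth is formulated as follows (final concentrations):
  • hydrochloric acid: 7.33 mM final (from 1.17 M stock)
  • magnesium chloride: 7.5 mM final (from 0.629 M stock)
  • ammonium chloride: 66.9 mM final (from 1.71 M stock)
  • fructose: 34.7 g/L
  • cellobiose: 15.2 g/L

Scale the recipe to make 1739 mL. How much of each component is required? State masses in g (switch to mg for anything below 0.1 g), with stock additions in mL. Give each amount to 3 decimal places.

hydrochloric acid 10.895 mL; magnesium chloride 20.735 mL; ammonium chloride 68.035 mL; fructose 60.343 g; cellobiose 26.433 g

Working volume: 1739 mL = 1.739 L.
hydrochloric acid: dilute stock: 7.33 mM × 1739 mL ÷ 1170 mM = 10.895 mL
magnesium chloride: dilute stock: 7.5 mM × 1739 mL ÷ 629 mM = 20.735 mL
ammonium chloride: C1V1 = C2V2 → 66.9 mM × 1739 mL ÷ 1710 mM = 68.035 mL
fructose: 34.7 g/L × 1.739 L = 60.343 g
cellobiose: 15.2 g/L × 1.739 L = 26.433 g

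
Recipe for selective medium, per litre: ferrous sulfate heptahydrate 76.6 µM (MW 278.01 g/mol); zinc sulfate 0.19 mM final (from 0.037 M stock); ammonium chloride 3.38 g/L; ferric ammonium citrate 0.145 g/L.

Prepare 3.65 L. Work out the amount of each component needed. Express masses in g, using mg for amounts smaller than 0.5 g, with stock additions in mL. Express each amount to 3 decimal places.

ferrous sulfate heptahydrate 77.729 mg; zinc sulfate 18.743 mL; ammonium chloride 12.337 g; ferric ammonium citrate 0.529 g

Working volume: 3.65 L.
ferrous sulfate heptahydrate: 76.6 µmol/L × 278.01 g/mol × 3.65 L ÷ 1000 = 77.729 mg
zinc sulfate: dilute stock: 0.19 mM × 3650 mL ÷ 37 mM = 18.743 mL
ammonium chloride: 3.38 g/L × 3.65 L = 12.337 g
ferric ammonium citrate: 0.145 g/L × 3.65 L = 0.529 g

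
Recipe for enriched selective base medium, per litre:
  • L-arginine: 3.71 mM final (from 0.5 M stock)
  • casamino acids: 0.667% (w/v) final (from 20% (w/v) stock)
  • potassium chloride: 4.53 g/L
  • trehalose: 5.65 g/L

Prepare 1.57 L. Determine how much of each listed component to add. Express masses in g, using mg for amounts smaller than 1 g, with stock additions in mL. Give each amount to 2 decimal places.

L-arginine 11.65 mL; casamino acids 52.36 mL; potassium chloride 7.11 g; trehalose 8.87 g

Working volume: 1.57 L.
L-arginine: V = C2·V2/C1 = 3.71 mM × 1570 mL ÷ 500 mM = 11.65 mL
casamino acids: dilute stock: 0.667% ÷ 20% × 1570 mL = 52.36 mL
potassium chloride: 4.53 g/L × 1.57 L = 7.11 g
trehalose: 5.65 g/L × 1.57 L = 8.87 g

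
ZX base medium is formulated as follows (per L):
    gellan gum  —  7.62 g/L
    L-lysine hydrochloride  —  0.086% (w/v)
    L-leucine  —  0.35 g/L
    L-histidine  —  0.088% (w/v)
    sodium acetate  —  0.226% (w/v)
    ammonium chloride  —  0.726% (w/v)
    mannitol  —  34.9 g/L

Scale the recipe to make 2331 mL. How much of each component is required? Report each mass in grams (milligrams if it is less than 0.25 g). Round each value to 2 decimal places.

gellan gum 17.76 g; L-lysine hydrochloride 2.00 g; L-leucine 0.82 g; L-histidine 2.05 g; sodium acetate 5.27 g; ammonium chloride 16.92 g; mannitol 81.35 g

Scale factor relative to 1 L: 2.331.
gellan gum: 7.62 g/L × 2.331 L = 17.76 g
L-lysine hydrochloride: 0.086% w/v = 0.86 g/L → 0.86 × 2.331 L = 2.00 g
L-leucine: 0.35 g/L × 2.331 L = 0.82 g
L-histidine: 0.088% w/v = 0.88 g/L → 0.88 × 2.331 L = 2.05 g
sodium acetate: 0.226 g per 100 mL × 2331 mL ÷ 100 = 5.27 g
ammonium chloride: 0.726 g per 100 mL × 2331 mL ÷ 100 = 16.92 g
mannitol: 34.9 g/L × 2.331 L = 81.35 g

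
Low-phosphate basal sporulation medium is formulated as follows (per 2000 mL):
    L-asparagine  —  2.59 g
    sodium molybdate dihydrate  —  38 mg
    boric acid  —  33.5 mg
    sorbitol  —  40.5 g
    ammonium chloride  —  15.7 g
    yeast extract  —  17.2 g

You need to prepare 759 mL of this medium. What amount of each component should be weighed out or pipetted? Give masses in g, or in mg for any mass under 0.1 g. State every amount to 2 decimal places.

Ratio of target to recipe volume: 759 / 2000 = 0.3795.
L-asparagine: 2.59 g × (759 mL / 2000 mL) = 0.98 g
sodium molybdate dihydrate: 38 mg × (759 mL / 2000 mL) = 14.42 mg
boric acid: 33.5 mg × (759 mL / 2000 mL) = 12.71 mg
sorbitol: 40.5 g × (759 mL / 2000 mL) = 15.37 g
ammonium chloride: 15.7 g × (759 mL / 2000 mL) = 5.96 g
yeast extract: 17.2 g × (759 mL / 2000 mL) = 6.53 g

L-asparagine 0.98 g; sodium molybdate dihydrate 14.42 mg; boric acid 12.71 mg; sorbitol 15.37 g; ammonium chloride 5.96 g; yeast extract 6.53 g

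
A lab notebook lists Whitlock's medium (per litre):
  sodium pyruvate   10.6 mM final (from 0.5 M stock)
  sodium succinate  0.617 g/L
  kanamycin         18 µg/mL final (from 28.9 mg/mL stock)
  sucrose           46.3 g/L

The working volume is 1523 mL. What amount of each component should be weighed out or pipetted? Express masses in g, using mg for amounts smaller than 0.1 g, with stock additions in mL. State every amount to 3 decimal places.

sodium pyruvate 32.288 mL; sodium succinate 0.940 g; kanamycin 0.949 mL; sucrose 70.515 g

Scale factor relative to 1 L: 1.523.
sodium pyruvate: C1V1 = C2V2 → 10.6 mM × 1523 mL ÷ 500 mM = 32.288 mL
sodium succinate: 0.617 g/L × 1.523 L = 0.940 g
kanamycin: C1V1 = C2V2 → 18 µg/mL × 1523 mL ÷ 28900 µg/mL = 0.949 mL
sucrose: 46.3 g/L × 1.523 L = 70.515 g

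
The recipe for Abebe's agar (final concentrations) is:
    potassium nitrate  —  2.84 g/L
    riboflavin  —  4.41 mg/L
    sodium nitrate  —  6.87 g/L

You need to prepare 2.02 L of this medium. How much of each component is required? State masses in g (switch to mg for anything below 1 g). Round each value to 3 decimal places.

Scale factor relative to 1 L: 2.02.
potassium nitrate: 2.84 g/L × 2.02 L = 5.737 g
riboflavin: 4.41 mg/L × 2.02 L = 8.908 mg
sodium nitrate: 6.87 g/L × 2.02 L = 13.877 g

potassium nitrate 5.737 g; riboflavin 8.908 mg; sodium nitrate 13.877 g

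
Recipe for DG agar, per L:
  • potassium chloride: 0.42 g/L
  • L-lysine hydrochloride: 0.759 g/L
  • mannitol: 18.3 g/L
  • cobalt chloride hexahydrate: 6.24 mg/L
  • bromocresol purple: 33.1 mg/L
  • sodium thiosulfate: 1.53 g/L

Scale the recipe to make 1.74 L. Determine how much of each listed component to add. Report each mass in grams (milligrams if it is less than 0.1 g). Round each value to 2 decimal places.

potassium chloride 0.73 g; L-lysine hydrochloride 1.32 g; mannitol 31.84 g; cobalt chloride hexahydrate 10.86 mg; bromocresol purple 57.59 mg; sodium thiosulfate 2.66 g

Working volume: 1.74 L.
potassium chloride: 0.42 g/L × 1.74 L = 0.73 g
L-lysine hydrochloride: 0.759 g/L × 1.74 L = 1.32 g
mannitol: 18.3 g/L × 1.74 L = 31.84 g
cobalt chloride hexahydrate: 6.24 mg/L × 1.74 L = 10.86 mg
bromocresol purple: 33.1 mg/L × 1.74 L = 57.59 mg
sodium thiosulfate: 1.53 g/L × 1.74 L = 2.66 g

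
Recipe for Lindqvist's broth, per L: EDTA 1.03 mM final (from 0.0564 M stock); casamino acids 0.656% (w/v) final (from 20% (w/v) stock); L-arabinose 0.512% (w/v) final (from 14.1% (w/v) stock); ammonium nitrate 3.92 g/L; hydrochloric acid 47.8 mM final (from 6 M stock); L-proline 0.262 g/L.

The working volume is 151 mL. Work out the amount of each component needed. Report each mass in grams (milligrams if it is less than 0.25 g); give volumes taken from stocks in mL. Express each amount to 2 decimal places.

Scale factor relative to 1 L: 0.151.
EDTA: dilute stock: 1.03 mM × 151 mL ÷ 56.4 mM = 2.76 mL
casamino acids: dilute stock: 0.656% ÷ 20% × 151 mL = 4.95 mL
L-arabinose: C1V1 = C2V2 → 0.512% ÷ 14.1% × 151 mL = 5.48 mL
ammonium nitrate: 3.92 g/L × 0.151 L = 0.59 g
hydrochloric acid: dilute stock: 47.8 mM × 151 mL ÷ 6000 mM = 1.20 mL
L-proline: 0.262 g/L × 0.151 L = 0.039562 g = 39.56 mg

EDTA 2.76 mL; casamino acids 4.95 mL; L-arabinose 5.48 mL; ammonium nitrate 0.59 g; hydrochloric acid 1.20 mL; L-proline 39.56 mg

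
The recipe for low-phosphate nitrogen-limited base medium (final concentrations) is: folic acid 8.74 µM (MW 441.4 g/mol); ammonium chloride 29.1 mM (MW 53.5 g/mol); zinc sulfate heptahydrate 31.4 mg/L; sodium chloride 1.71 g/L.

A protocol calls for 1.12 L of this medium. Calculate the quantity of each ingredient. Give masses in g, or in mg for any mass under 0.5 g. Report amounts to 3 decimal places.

Scale factor relative to 1 L: 1.12.
folic acid: 8.74 µmol/L × 441.4 g/mol × 1.12 L ÷ 1000 = 4.321 mg
ammonium chloride: 29.1 mmol/L × 53.5 g/mol × 1.12 L ÷ 1000 = 1.744 g
zinc sulfate heptahydrate: 31.4 mg/L × 1.12 L = 35.168 mg
sodium chloride: 1.71 g/L × 1.12 L = 1.915 g

folic acid 4.321 mg; ammonium chloride 1.744 g; zinc sulfate heptahydrate 35.168 mg; sodium chloride 1.915 g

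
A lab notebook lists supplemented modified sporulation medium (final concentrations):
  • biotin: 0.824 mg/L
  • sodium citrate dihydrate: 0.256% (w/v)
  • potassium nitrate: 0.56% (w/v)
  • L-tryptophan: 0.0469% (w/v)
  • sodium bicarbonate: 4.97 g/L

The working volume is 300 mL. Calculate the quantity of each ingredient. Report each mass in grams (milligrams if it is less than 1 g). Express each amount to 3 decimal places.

biotin 0.247 mg; sodium citrate dihydrate 768.000 mg; potassium nitrate 1.680 g; L-tryptophan 140.700 mg; sodium bicarbonate 1.491 g

Working volume: 300 mL = 0.3 L.
biotin: 0.824 mg/L × 0.3 L = 0.247 mg
sodium citrate dihydrate: 0.256 g per 100 mL × 300 mL ÷ 100 = 0.768 g = 768.000 mg
potassium nitrate: 0.56 g per 100 mL × 300 mL ÷ 100 = 1.680 g
L-tryptophan: 0.0469 g per 100 mL × 300 mL ÷ 100 = 0.1407 g = 140.700 mg
sodium bicarbonate: 4.97 g/L × 0.3 L = 1.491 g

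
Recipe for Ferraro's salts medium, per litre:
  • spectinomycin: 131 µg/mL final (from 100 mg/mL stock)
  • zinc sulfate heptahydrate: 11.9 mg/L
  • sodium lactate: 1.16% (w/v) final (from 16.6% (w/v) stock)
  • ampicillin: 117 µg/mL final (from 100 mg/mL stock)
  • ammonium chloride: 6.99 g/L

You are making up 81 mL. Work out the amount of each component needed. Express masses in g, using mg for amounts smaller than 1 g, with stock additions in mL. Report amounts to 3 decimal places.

Scale factor relative to 1 L: 0.081.
spectinomycin: dilute stock: 131 µg/mL × 81 mL ÷ 100000 µg/mL = 0.106 mL
zinc sulfate heptahydrate: 11.9 mg/L × 0.081 L = 0.964 mg
sodium lactate: C1V1 = C2V2 → 1.16% ÷ 16.6% × 81 mL = 5.660 mL
ampicillin: V = C2·V2/C1 = 117 µg/mL × 81 mL ÷ 100000 µg/mL = 0.095 mL
ammonium chloride: 6.99 g/L × 0.081 L = 0.56619 g = 566.190 mg

spectinomycin 0.106 mL; zinc sulfate heptahydrate 0.964 mg; sodium lactate 5.660 mL; ampicillin 0.095 mL; ammonium chloride 566.190 mg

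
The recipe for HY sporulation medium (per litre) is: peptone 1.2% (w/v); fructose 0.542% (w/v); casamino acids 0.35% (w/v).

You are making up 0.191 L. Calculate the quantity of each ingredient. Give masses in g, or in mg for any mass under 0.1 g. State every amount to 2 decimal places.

peptone 2.29 g; fructose 1.04 g; casamino acids 0.67 g

Working volume: 0.191 L.
peptone: 1.2 g per 100 mL × 191 mL ÷ 100 = 2.29 g
fructose: 0.542% w/v = 5.42 g/L → 5.42 × 0.191 L = 1.04 g
casamino acids: 0.35 g per 100 mL × 191 mL ÷ 100 = 0.67 g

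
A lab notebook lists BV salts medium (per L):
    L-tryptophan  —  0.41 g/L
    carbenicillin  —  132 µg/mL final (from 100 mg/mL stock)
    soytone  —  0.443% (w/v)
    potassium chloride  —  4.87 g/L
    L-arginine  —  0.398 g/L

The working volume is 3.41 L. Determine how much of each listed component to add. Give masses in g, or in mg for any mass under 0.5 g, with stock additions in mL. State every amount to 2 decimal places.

L-tryptophan 1.40 g; carbenicillin 4.50 mL; soytone 15.11 g; potassium chloride 16.61 g; L-arginine 1.36 g

Scale factor relative to 1 L: 3.41.
L-tryptophan: 0.41 g/L × 3.41 L = 1.40 g
carbenicillin: dilute stock: 132 µg/mL × 3410 mL ÷ 100000 µg/mL = 4.50 mL
soytone: 0.443 g per 100 mL × 3410 mL ÷ 100 = 15.11 g
potassium chloride: 4.87 g/L × 3.41 L = 16.61 g
L-arginine: 0.398 g/L × 3.41 L = 1.36 g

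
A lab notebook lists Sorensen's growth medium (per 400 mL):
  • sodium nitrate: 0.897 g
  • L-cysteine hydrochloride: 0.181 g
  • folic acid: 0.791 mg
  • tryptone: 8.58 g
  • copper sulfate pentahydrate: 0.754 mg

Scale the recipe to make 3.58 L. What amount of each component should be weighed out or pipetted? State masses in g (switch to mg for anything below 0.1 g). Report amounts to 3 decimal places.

sodium nitrate 8.028 g; L-cysteine hydrochloride 1.620 g; folic acid 7.079 mg; tryptone 76.791 g; copper sulfate pentahydrate 6.748 mg

Ratio of target to recipe volume: 3580 / 400 = 8.95.
sodium nitrate: 0.897 g × (3580 mL / 400 mL) = 8.028 g
L-cysteine hydrochloride: 0.181 g × (3580 mL / 400 mL) = 1.620 g
folic acid: 0.791 mg × (3580 mL / 400 mL) = 7.079 mg
tryptone: 8.58 g × (3580 mL / 400 mL) = 76.791 g
copper sulfate pentahydrate: 0.754 mg × (3580 mL / 400 mL) = 6.748 mg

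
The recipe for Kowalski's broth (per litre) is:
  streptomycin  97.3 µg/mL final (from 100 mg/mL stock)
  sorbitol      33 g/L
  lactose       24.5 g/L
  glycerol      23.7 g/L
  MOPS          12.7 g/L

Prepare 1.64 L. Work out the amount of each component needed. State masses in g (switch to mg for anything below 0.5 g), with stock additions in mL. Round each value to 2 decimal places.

streptomycin 1.60 mL; sorbitol 54.12 g; lactose 40.18 g; glycerol 38.87 g; MOPS 20.83 g

Working volume: 1.64 L.
streptomycin: C1V1 = C2V2 → 97.3 µg/mL × 1640 mL ÷ 100000 µg/mL = 1.60 mL
sorbitol: 33 g/L × 1.64 L = 54.12 g
lactose: 24.5 g/L × 1.64 L = 40.18 g
glycerol: 23.7 g/L × 1.64 L = 38.87 g
MOPS: 12.7 g/L × 1.64 L = 20.83 g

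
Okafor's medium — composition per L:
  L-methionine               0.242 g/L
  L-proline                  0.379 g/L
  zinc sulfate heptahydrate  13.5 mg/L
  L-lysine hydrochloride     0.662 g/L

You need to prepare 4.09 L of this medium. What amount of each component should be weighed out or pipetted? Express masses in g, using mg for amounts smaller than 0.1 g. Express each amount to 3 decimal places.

L-methionine 0.990 g; L-proline 1.550 g; zinc sulfate heptahydrate 55.215 mg; L-lysine hydrochloride 2.708 g

Working volume: 4.09 L.
L-methionine: 0.242 g/L × 4.09 L = 0.990 g
L-proline: 0.379 g/L × 4.09 L = 1.550 g
zinc sulfate heptahydrate: 13.5 mg/L × 4.09 L = 55.215 mg
L-lysine hydrochloride: 0.662 g/L × 4.09 L = 2.708 g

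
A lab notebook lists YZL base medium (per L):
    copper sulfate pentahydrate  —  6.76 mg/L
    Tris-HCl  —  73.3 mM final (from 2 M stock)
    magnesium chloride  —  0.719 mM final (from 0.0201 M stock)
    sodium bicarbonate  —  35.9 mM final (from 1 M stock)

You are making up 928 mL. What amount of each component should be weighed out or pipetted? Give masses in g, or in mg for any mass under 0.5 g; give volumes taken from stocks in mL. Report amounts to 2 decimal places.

copper sulfate pentahydrate 6.27 mg; Tris-HCl 34.01 mL; magnesium chloride 33.20 mL; sodium bicarbonate 33.32 mL

Target volume = 928 mL = 0.928 L.
copper sulfate pentahydrate: 6.76 mg/L × 0.928 L = 6.27 mg
Tris-HCl: C1V1 = C2V2 → 73.3 mM × 928 mL ÷ 2000 mM = 34.01 mL
magnesium chloride: dilute stock: 0.719 mM × 928 mL ÷ 20.1 mM = 33.20 mL
sodium bicarbonate: V = C2·V2/C1 = 35.9 mM × 928 mL ÷ 1000 mM = 33.32 mL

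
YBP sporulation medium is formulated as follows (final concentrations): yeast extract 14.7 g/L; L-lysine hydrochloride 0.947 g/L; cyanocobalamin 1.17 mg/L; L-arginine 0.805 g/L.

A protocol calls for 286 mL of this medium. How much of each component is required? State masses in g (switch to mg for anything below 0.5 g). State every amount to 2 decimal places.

yeast extract 4.20 g; L-lysine hydrochloride 270.84 mg; cyanocobalamin 0.33 mg; L-arginine 230.23 mg

Target volume = 286 mL = 0.286 L.
yeast extract: 14.7 g/L × 0.286 L = 4.20 g
L-lysine hydrochloride: 0.947 g/L × 0.286 L = 0.270842 g = 270.84 mg
cyanocobalamin: 1.17 mg/L × 0.286 L = 0.33 mg
L-arginine: 0.805 g/L × 0.286 L = 0.23023 g = 230.23 mg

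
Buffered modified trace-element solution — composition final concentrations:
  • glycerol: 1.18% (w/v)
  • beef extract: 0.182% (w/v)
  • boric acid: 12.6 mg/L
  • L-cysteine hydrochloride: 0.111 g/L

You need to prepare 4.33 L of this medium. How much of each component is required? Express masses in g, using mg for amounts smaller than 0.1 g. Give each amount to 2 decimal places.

glycerol 51.09 g; beef extract 7.88 g; boric acid 54.56 mg; L-cysteine hydrochloride 0.48 g

Scale factor relative to 1 L: 4.33.
glycerol: 1.18 g per 100 mL × 4330 mL ÷ 100 = 51.09 g
beef extract: 0.182% w/v = 1.82 g/L → 1.82 × 4.33 L = 7.88 g
boric acid: 12.6 mg/L × 4.33 L = 54.56 mg
L-cysteine hydrochloride: 0.111 g/L × 4.33 L = 0.48 g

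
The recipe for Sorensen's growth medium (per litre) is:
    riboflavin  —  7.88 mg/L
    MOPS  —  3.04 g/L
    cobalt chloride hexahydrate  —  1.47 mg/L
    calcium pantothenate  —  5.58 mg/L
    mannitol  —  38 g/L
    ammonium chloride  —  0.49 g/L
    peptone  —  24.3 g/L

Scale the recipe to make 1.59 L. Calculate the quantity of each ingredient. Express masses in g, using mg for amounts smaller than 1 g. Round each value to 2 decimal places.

Scale factor relative to 1 L: 1.59.
riboflavin: 7.88 mg/L × 1.59 L = 12.53 mg
MOPS: 3.04 g/L × 1.59 L = 4.83 g
cobalt chloride hexahydrate: 1.47 mg/L × 1.59 L = 2.34 mg
calcium pantothenate: 5.58 mg/L × 1.59 L = 8.87 mg
mannitol: 38 g/L × 1.59 L = 60.42 g
ammonium chloride: 0.49 g/L × 1.59 L = 0.7791 g = 779.10 mg
peptone: 24.3 g/L × 1.59 L = 38.64 g

riboflavin 12.53 mg; MOPS 4.83 g; cobalt chloride hexahydrate 2.34 mg; calcium pantothenate 8.87 mg; mannitol 60.42 g; ammonium chloride 779.10 mg; peptone 38.64 g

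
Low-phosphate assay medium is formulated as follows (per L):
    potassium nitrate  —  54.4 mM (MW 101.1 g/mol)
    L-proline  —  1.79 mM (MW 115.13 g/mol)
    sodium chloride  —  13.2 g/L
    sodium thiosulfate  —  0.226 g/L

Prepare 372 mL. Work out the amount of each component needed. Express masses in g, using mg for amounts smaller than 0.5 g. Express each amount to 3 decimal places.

potassium nitrate 2.046 g; L-proline 76.663 mg; sodium chloride 4.910 g; sodium thiosulfate 84.072 mg

Scale factor relative to 1 L: 0.372.
potassium nitrate: 54.4 mmol/L × 101.1 g/mol × 0.372 L ÷ 1000 = 2.046 g
L-proline: 1.79 mmol/L × 115.13 mg/mmol × 0.372 L = 76.663 mg
sodium chloride: 13.2 g/L × 0.372 L = 4.910 g
sodium thiosulfate: 0.226 g/L × 0.372 L = 0.084072 g = 84.072 mg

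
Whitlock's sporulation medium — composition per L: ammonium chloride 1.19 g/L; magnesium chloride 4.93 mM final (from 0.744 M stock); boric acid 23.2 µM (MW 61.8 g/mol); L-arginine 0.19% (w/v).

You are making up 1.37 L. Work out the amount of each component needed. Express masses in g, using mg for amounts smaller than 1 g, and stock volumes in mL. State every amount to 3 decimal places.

Scale factor relative to 1 L: 1.37.
ammonium chloride: 1.19 g/L × 1.37 L = 1.630 g
magnesium chloride: dilute stock: 4.93 mM × 1370 mL ÷ 744 mM = 9.078 mL
boric acid: 23.2 µmol/L × 61.8 g/mol × 1.37 L ÷ 1000 = 1.964 mg
L-arginine: 0.19% w/v = 1.9 g/L → 1.9 × 1.37 L = 2.603 g

ammonium chloride 1.630 g; magnesium chloride 9.078 mL; boric acid 1.964 mg; L-arginine 2.603 g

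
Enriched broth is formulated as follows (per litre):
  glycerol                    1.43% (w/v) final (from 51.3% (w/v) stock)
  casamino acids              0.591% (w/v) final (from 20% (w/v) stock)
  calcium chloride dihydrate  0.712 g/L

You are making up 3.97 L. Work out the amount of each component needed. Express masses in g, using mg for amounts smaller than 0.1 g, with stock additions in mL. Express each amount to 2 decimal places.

glycerol 110.66 mL; casamino acids 117.31 mL; calcium chloride dihydrate 2.83 g

Working volume: 3.97 L.
glycerol: C1V1 = C2V2 → 1.43% ÷ 51.3% × 3970 mL = 110.66 mL
casamino acids: V = C2·V2/C1 = 0.591% ÷ 20% × 3970 mL = 117.31 mL
calcium chloride dihydrate: 0.712 g/L × 3.97 L = 2.83 g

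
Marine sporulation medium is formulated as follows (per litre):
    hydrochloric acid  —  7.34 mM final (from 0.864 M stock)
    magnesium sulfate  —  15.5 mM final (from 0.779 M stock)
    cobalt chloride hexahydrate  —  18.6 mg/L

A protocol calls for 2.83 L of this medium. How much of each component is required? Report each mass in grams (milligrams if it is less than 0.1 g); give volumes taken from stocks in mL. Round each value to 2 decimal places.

Working volume: 2.83 L.
hydrochloric acid: V = C2·V2/C1 = 7.34 mM × 2830 mL ÷ 864 mM = 24.04 mL
magnesium sulfate: dilute stock: 15.5 mM × 2830 mL ÷ 779 mM = 56.31 mL
cobalt chloride hexahydrate: 18.6 mg/L × 2.83 L = 52.64 mg

hydrochloric acid 24.04 mL; magnesium sulfate 56.31 mL; cobalt chloride hexahydrate 52.64 mg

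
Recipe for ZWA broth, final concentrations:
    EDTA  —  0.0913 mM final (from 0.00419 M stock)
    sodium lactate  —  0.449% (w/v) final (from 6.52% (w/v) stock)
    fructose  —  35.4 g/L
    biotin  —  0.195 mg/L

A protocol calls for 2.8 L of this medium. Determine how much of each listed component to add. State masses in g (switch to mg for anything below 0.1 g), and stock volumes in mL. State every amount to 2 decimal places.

Working volume: 2.8 L.
EDTA: dilute stock: 0.0913 mM × 2800 mL ÷ 4.19 mM = 61.01 mL
sodium lactate: C1V1 = C2V2 → 0.449% ÷ 6.52% × 2800 mL = 192.82 mL
fructose: 35.4 g/L × 2.8 L = 99.12 g
biotin: 0.195 mg/L × 2.8 L = 0.55 mg

EDTA 61.01 mL; sodium lactate 192.82 mL; fructose 99.12 g; biotin 0.55 mg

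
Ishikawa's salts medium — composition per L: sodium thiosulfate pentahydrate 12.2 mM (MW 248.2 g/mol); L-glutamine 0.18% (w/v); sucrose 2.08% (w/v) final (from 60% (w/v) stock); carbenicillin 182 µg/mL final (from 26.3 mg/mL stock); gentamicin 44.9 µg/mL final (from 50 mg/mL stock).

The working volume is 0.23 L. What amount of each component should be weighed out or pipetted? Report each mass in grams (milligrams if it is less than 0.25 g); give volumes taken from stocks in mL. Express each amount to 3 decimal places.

sodium thiosulfate pentahydrate 0.696 g; L-glutamine 0.414 g; sucrose 7.973 mL; carbenicillin 1.592 mL; gentamicin 0.207 mL

Scale factor relative to 1 L: 0.23.
sodium thiosulfate pentahydrate: 12.2 mmol/L × 248.2 g/mol × 0.23 L ÷ 1000 = 0.696 g
L-glutamine: 0.18% w/v = 1.8 g/L → 1.8 × 0.23 L = 0.414 g
sucrose: dilute stock: 2.08% ÷ 60% × 230 mL = 7.973 mL
carbenicillin: dilute stock: 182 µg/mL × 230 mL ÷ 26300 µg/mL = 1.592 mL
gentamicin: C1V1 = C2V2 → 44.9 µg/mL × 230 mL ÷ 50000 µg/mL = 0.207 mL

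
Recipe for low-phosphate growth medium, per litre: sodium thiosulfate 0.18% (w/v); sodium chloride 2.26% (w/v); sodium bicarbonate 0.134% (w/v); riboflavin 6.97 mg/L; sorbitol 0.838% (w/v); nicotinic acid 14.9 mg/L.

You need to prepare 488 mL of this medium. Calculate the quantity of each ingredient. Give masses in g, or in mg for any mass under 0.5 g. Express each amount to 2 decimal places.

Working volume: 488 mL = 0.488 L.
sodium thiosulfate: 0.18 g per 100 mL × 488 mL ÷ 100 = 0.88 g
sodium chloride: 2.26 g per 100 mL × 488 mL ÷ 100 = 11.03 g
sodium bicarbonate: 0.134 g per 100 mL × 488 mL ÷ 100 = 0.65 g
riboflavin: 6.97 mg/L × 0.488 L = 3.40 mg
sorbitol: 0.838% w/v = 8.38 g/L → 8.38 × 0.488 L = 4.09 g
nicotinic acid: 14.9 mg/L × 0.488 L = 7.27 mg

sodium thiosulfate 0.88 g; sodium chloride 11.03 g; sodium bicarbonate 0.65 g; riboflavin 3.40 mg; sorbitol 4.09 g; nicotinic acid 7.27 mg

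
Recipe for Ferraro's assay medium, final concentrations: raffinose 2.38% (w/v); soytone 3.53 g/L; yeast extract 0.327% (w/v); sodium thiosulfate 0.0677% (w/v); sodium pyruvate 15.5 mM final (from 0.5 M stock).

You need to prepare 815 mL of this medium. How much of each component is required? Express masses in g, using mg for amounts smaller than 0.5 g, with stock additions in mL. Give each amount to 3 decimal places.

Scale factor relative to 1 L: 0.815.
raffinose: 2.38 g per 100 mL × 815 mL ÷ 100 = 19.397 g
soytone: 3.53 g/L × 0.815 L = 2.877 g
yeast extract: 0.327% w/v = 3.27 g/L → 3.27 × 0.815 L = 2.665 g
sodium thiosulfate: 0.0677 g per 100 mL × 815 mL ÷ 100 = 0.552 g
sodium pyruvate: dilute stock: 15.5 mM × 815 mL ÷ 500 mM = 25.265 mL

raffinose 19.397 g; soytone 2.877 g; yeast extract 2.665 g; sodium thiosulfate 0.552 g; sodium pyruvate 25.265 mL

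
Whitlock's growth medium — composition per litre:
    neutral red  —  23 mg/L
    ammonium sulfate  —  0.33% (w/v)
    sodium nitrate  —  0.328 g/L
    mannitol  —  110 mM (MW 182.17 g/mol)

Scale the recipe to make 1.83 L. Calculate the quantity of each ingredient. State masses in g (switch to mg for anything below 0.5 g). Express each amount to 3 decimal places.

neutral red 42.090 mg; ammonium sulfate 6.039 g; sodium nitrate 0.600 g; mannitol 36.671 g

Working volume: 1.83 L.
neutral red: 23 mg/L × 1.83 L = 42.090 mg
ammonium sulfate: 0.33 g per 100 mL × 1830 mL ÷ 100 = 6.039 g
sodium nitrate: 0.328 g/L × 1.83 L = 0.600 g
mannitol: 110 mmol/L × 182.17 g/mol × 1.83 L ÷ 1000 = 36.671 g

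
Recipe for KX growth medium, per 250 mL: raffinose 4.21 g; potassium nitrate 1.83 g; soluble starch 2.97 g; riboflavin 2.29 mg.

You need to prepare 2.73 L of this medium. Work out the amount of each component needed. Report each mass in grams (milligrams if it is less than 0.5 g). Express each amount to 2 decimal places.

Ratio of target to recipe volume: 2730 / 250 = 10.92.
raffinose: 4.21 g × (2730 mL / 250 mL) = 45.97 g
potassium nitrate: 1.83 g × (2730 mL / 250 mL) = 19.98 g
soluble starch: 2.97 g × (2730 mL / 250 mL) = 32.43 g
riboflavin: 2.29 mg × (2730 mL / 250 mL) = 25.01 mg

raffinose 45.97 g; potassium nitrate 19.98 g; soluble starch 32.43 g; riboflavin 25.01 mg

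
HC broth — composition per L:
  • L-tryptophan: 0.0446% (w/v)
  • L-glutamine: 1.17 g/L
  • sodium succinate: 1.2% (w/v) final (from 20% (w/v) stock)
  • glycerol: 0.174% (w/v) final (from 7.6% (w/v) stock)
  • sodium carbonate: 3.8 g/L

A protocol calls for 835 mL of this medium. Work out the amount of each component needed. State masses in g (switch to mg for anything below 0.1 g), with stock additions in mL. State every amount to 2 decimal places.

Scale factor relative to 1 L: 0.835.
L-tryptophan: 0.0446 g per 100 mL × 835 mL ÷ 100 = 0.37 g
L-glutamine: 1.17 g/L × 0.835 L = 0.98 g
sodium succinate: V = C2·V2/C1 = 1.2% ÷ 20% × 835 mL = 50.10 mL
glycerol: dilute stock: 0.174% ÷ 7.6% × 835 mL = 19.12 mL
sodium carbonate: 3.8 g/L × 0.835 L = 3.17 g

L-tryptophan 0.37 g; L-glutamine 0.98 g; sodium succinate 50.10 mL; glycerol 19.12 mL; sodium carbonate 3.17 g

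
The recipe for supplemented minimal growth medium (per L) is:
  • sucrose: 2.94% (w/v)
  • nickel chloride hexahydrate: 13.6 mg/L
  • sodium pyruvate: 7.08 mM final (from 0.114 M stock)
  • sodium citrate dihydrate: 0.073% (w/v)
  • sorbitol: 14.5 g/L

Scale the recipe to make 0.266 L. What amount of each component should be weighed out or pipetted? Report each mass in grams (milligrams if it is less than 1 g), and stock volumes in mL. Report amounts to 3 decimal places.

Working volume: 0.266 L.
sucrose: 2.94 g per 100 mL × 266 mL ÷ 100 = 7.820 g
nickel chloride hexahydrate: 13.6 mg/L × 0.266 L = 3.618 mg
sodium pyruvate: C1V1 = C2V2 → 7.08 mM × 266 mL ÷ 114 mM = 16.520 mL
sodium citrate dihydrate: 0.073 g per 100 mL × 266 mL ÷ 100 = 0.19418 g = 194.180 mg
sorbitol: 14.5 g/L × 0.266 L = 3.857 g

sucrose 7.820 g; nickel chloride hexahydrate 3.618 mg; sodium pyruvate 16.520 mL; sodium citrate dihydrate 194.180 mg; sorbitol 3.857 g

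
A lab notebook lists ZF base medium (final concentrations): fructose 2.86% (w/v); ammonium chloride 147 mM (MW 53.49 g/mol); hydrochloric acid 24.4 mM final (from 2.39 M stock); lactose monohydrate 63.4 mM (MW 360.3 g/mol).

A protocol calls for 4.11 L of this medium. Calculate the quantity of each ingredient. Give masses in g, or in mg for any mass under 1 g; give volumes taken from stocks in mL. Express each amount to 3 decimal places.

Scale factor relative to 1 L: 4.11.
fructose: 2.86% w/v = 28.6 g/L → 28.6 × 4.11 L = 117.546 g
ammonium chloride: 147 mmol/L × 53.49 g/mol × 4.11 L ÷ 1000 = 32.317 g
hydrochloric acid: dilute stock: 24.4 mM × 4110 mL ÷ 2390 mM = 41.960 mL
lactose monohydrate: 63.4 mmol/L × 360.3 g/mol × 4.11 L ÷ 1000 = 93.885 g

fructose 117.546 g; ammonium chloride 32.317 g; hydrochloric acid 41.960 mL; lactose monohydrate 93.885 g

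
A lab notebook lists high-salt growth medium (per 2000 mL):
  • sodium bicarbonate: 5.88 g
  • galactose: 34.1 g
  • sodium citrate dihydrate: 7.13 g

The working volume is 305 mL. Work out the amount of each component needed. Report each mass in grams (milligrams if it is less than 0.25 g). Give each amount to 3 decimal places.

Scale factor = 305 mL / 2000 mL = 0.1525.
sodium bicarbonate: 5.88 g × (305 mL / 2000 mL) = 0.897 g
galactose: 34.1 g × (305 mL / 2000 mL) = 5.200 g
sodium citrate dihydrate: 7.13 g × (305 mL / 2000 mL) = 1.087 g

sodium bicarbonate 0.897 g; galactose 5.200 g; sodium citrate dihydrate 1.087 g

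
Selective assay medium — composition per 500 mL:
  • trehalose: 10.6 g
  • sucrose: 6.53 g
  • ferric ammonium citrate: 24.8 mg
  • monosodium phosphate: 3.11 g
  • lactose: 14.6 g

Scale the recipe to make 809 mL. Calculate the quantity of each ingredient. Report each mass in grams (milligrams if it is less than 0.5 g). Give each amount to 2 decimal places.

Ratio of target to recipe volume: 809 / 500 = 1.618.
trehalose: 10.6 g × (809 mL / 500 mL) = 17.15 g
sucrose: 6.53 g × (809 mL / 500 mL) = 10.57 g
ferric ammonium citrate: 24.8 mg × (809 mL / 500 mL) = 40.13 mg
monosodium phosphate: 3.11 g × (809 mL / 500 mL) = 5.03 g
lactose: 14.6 g × (809 mL / 500 mL) = 23.62 g

trehalose 17.15 g; sucrose 10.57 g; ferric ammonium citrate 40.13 mg; monosodium phosphate 5.03 g; lactose 23.62 g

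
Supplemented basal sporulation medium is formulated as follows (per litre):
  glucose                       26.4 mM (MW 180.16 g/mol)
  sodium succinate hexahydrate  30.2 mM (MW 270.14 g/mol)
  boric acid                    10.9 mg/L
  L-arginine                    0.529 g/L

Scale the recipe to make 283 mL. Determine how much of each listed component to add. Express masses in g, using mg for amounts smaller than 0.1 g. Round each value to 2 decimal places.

glucose 1.35 g; sodium succinate hexahydrate 2.31 g; boric acid 3.08 mg; L-arginine 0.15 g

Working volume: 283 mL = 0.283 L.
glucose: 26.4 mmol/L × 180.16 g/mol × 0.283 L ÷ 1000 = 1.35 g
sodium succinate hexahydrate: 30.2 mmol/L × 270.14 g/mol × 0.283 L ÷ 1000 = 2.31 g
boric acid: 10.9 mg/L × 0.283 L = 3.08 mg
L-arginine: 0.529 g/L × 0.283 L = 0.15 g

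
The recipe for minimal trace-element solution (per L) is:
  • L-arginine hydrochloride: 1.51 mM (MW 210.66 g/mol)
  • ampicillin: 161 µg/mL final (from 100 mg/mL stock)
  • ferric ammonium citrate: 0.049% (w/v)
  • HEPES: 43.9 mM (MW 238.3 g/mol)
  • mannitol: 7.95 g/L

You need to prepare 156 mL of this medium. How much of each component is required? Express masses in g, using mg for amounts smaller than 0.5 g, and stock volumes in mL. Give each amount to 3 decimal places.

L-arginine hydrochloride 49.623 mg; ampicillin 0.251 mL; ferric ammonium citrate 76.440 mg; HEPES 1.632 g; mannitol 1.240 g

Scale factor relative to 1 L: 0.156.
L-arginine hydrochloride: 1.51 mmol/L × 210.66 mg/mmol × 0.156 L = 49.623 mg
ampicillin: C1V1 = C2V2 → 161 µg/mL × 156 mL ÷ 100000 µg/mL = 0.251 mL
ferric ammonium citrate: 0.049% w/v = 0.49 g/L → 0.49 × 0.156 L = 0.07644 g = 76.440 mg
HEPES: 43.9 mmol/L × 238.3 g/mol × 0.156 L ÷ 1000 = 1.632 g
mannitol: 7.95 g/L × 0.156 L = 1.240 g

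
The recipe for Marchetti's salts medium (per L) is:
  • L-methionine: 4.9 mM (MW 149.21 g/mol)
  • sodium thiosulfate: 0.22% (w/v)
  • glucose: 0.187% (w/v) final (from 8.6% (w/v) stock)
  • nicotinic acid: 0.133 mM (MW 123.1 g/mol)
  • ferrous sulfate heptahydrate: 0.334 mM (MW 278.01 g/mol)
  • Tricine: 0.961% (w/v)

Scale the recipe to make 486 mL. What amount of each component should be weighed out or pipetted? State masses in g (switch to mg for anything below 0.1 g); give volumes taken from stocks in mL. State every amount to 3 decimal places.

L-methionine 0.355 g; sodium thiosulfate 1.069 g; glucose 10.568 mL; nicotinic acid 7.957 mg; ferrous sulfate heptahydrate 45.128 mg; Tricine 4.670 g

Working volume: 486 mL = 0.486 L.
L-methionine: 4.9 mmol/L × 149.21 g/mol × 0.486 L ÷ 1000 = 0.355 g
sodium thiosulfate: 0.22% w/v = 2.2 g/L → 2.2 × 0.486 L = 1.069 g
glucose: C1V1 = C2V2 → 0.187% ÷ 8.6% × 486 mL = 10.568 mL
nicotinic acid: 0.133 mmol/L × 123.1 mg/mmol × 0.486 L = 7.957 mg
ferrous sulfate heptahydrate: 0.334 mmol/L × 278.01 mg/mmol × 0.486 L = 45.128 mg
Tricine: 0.961% w/v = 9.61 g/L → 9.61 × 0.486 L = 4.670 g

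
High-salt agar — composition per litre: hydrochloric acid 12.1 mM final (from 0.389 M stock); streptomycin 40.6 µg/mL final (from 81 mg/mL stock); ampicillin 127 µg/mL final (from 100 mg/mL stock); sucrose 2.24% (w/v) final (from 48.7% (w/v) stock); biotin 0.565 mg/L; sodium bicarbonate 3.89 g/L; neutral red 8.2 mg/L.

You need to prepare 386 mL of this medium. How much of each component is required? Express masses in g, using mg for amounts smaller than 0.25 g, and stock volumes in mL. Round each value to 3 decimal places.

hydrochloric acid 12.007 mL; streptomycin 0.193 mL; ampicillin 0.490 mL; sucrose 17.754 mL; biotin 0.218 mg; sodium bicarbonate 1.502 g; neutral red 3.165 mg

Target volume = 386 mL = 0.386 L.
hydrochloric acid: dilute stock: 12.1 mM × 386 mL ÷ 389 mM = 12.007 mL
streptomycin: C1V1 = C2V2 → 40.6 µg/mL × 386 mL ÷ 81000 µg/mL = 0.193 mL
ampicillin: V = C2·V2/C1 = 127 µg/mL × 386 mL ÷ 100000 µg/mL = 0.490 mL
sucrose: C1V1 = C2V2 → 2.24% ÷ 48.7% × 386 mL = 17.754 mL
biotin: 0.565 mg/L × 0.386 L = 0.218 mg
sodium bicarbonate: 3.89 g/L × 0.386 L = 1.502 g
neutral red: 8.2 mg/L × 0.386 L = 3.165 mg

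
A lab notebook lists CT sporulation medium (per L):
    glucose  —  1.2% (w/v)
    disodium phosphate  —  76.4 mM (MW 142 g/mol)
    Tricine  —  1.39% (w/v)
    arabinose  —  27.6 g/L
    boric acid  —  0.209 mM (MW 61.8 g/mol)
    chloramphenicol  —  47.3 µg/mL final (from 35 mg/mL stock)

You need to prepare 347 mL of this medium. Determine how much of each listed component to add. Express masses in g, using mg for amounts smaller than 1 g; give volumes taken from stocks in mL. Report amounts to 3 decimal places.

glucose 4.164 g; disodium phosphate 3.765 g; Tricine 4.823 g; arabinose 9.577 g; boric acid 4.482 mg; chloramphenicol 0.469 mL

Scale factor relative to 1 L: 0.347.
glucose: 1.2 g per 100 mL × 347 mL ÷ 100 = 4.164 g
disodium phosphate: 76.4 mmol/L × 142 g/mol × 0.347 L ÷ 1000 = 3.765 g
Tricine: 1.39 g per 100 mL × 347 mL ÷ 100 = 4.823 g
arabinose: 27.6 g/L × 0.347 L = 9.577 g
boric acid: 0.209 mmol/L × 61.8 mg/mmol × 0.347 L = 4.482 mg
chloramphenicol: V = C2·V2/C1 = 47.3 µg/mL × 347 mL ÷ 35000 µg/mL = 0.469 mL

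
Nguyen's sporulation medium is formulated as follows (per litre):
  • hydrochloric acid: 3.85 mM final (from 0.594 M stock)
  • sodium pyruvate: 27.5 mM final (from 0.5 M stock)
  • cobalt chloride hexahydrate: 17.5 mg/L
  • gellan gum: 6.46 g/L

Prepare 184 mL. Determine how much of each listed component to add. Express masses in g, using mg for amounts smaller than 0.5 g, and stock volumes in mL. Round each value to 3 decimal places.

Target volume = 184 mL = 0.184 L.
hydrochloric acid: C1V1 = C2V2 → 3.85 mM × 184 mL ÷ 594 mM = 1.193 mL
sodium pyruvate: V = C2·V2/C1 = 27.5 mM × 184 mL ÷ 500 mM = 10.120 mL
cobalt chloride hexahydrate: 17.5 mg/L × 0.184 L = 3.220 mg
gellan gum: 6.46 g/L × 0.184 L = 1.189 g

hydrochloric acid 1.193 mL; sodium pyruvate 10.120 mL; cobalt chloride hexahydrate 3.220 mg; gellan gum 1.189 g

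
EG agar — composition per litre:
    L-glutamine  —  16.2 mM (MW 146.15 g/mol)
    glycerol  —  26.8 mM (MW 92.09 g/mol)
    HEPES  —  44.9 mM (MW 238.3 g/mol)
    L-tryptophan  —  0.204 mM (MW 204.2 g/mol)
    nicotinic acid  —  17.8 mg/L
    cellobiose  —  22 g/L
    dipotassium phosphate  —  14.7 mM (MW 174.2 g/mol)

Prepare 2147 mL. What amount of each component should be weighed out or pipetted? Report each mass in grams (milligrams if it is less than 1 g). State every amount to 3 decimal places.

L-glutamine 5.083 g; glycerol 5.299 g; HEPES 22.972 g; L-tryptophan 89.437 mg; nicotinic acid 38.217 mg; cellobiose 47.234 g; dipotassium phosphate 5.498 g

Working volume: 2147 mL = 2.147 L.
L-glutamine: 16.2 mmol/L × 146.15 g/mol × 2.147 L ÷ 1000 = 5.083 g
glycerol: 26.8 mmol/L × 92.09 g/mol × 2.147 L ÷ 1000 = 5.299 g
HEPES: 44.9 mmol/L × 238.3 g/mol × 2.147 L ÷ 1000 = 22.972 g
L-tryptophan: 0.204 mmol/L × 204.2 mg/mmol × 2.147 L = 89.437 mg
nicotinic acid: 17.8 mg/L × 2.147 L = 38.217 mg
cellobiose: 22 g/L × 2.147 L = 47.234 g
dipotassium phosphate: 14.7 mmol/L × 174.2 g/mol × 2.147 L ÷ 1000 = 5.498 g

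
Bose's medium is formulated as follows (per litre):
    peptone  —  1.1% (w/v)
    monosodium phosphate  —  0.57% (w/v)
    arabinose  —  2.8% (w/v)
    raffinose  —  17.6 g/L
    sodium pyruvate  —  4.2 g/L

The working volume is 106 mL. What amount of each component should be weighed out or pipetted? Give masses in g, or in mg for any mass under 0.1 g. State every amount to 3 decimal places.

Scale factor relative to 1 L: 0.106.
peptone: 1.1 g per 100 mL × 106 mL ÷ 100 = 1.166 g
monosodium phosphate: 0.57% w/v = 5.7 g/L → 5.7 × 0.106 L = 0.604 g
arabinose: 2.8% w/v = 28 g/L → 28 × 0.106 L = 2.968 g
raffinose: 17.6 g/L × 0.106 L = 1.866 g
sodium pyruvate: 4.2 g/L × 0.106 L = 0.445 g

peptone 1.166 g; monosodium phosphate 0.604 g; arabinose 2.968 g; raffinose 1.866 g; sodium pyruvate 0.445 g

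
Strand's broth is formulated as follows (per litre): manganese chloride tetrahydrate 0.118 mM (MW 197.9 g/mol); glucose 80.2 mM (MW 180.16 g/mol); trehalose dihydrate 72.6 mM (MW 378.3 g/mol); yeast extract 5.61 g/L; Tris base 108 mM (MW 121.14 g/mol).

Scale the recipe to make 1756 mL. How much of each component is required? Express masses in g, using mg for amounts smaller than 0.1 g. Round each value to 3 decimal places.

manganese chloride tetrahydrate 41.006 mg; glucose 25.372 g; trehalose dihydrate 48.228 g; yeast extract 9.851 g; Tris base 22.974 g

Target volume = 1756 mL = 1.756 L.
manganese chloride tetrahydrate: 0.118 mmol/L × 197.9 mg/mmol × 1.756 L = 41.006 mg
glucose: 80.2 mmol/L × 180.16 g/mol × 1.756 L ÷ 1000 = 25.372 g
trehalose dihydrate: 72.6 mmol/L × 378.3 g/mol × 1.756 L ÷ 1000 = 48.228 g
yeast extract: 5.61 g/L × 1.756 L = 9.851 g
Tris base: 108 mmol/L × 121.14 g/mol × 1.756 L ÷ 1000 = 22.974 g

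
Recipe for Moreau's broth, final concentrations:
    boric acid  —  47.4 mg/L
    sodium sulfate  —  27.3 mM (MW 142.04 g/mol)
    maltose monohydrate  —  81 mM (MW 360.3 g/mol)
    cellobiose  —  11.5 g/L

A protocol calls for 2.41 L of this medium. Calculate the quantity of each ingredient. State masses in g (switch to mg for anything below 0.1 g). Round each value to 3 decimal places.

Working volume: 2.41 L.
boric acid: 47.4 mg/L × 2.41 L = 114.234 mg = 0.114 g
sodium sulfate: 27.3 mmol/L × 142.04 g/mol × 2.41 L ÷ 1000 = 9.345 g
maltose monohydrate: 81 mmol/L × 360.3 g/mol × 2.41 L ÷ 1000 = 70.334 g
cellobiose: 11.5 g/L × 2.41 L = 27.715 g

boric acid 0.114 g; sodium sulfate 9.345 g; maltose monohydrate 70.334 g; cellobiose 27.715 g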